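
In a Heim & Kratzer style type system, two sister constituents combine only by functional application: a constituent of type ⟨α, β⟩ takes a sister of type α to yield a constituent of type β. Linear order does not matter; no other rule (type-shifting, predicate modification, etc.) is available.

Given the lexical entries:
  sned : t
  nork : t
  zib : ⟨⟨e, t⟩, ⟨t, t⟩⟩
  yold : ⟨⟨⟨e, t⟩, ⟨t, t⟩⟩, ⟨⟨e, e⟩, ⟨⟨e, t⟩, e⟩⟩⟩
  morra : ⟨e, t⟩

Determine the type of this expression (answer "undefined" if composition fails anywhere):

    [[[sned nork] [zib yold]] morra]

undefined

At [sned nork]: neither t nor t can take the other as argument; the node is ill-typed.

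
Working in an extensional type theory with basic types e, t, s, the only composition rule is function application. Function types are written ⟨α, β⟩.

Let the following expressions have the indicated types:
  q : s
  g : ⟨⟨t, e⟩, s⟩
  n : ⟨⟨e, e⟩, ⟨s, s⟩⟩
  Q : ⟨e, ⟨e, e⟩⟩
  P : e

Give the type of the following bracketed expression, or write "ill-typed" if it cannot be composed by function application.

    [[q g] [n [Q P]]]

[q g]: s with ⟨⟨t, e⟩, s⟩ — neither is a function whose domain matches the other; composition fails here.

ill-typed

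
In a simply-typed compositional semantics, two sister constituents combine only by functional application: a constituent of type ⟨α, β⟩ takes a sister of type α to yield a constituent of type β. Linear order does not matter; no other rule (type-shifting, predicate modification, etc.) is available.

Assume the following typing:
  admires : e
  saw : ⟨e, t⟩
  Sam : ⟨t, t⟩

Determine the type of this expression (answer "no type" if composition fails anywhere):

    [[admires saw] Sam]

[admires saw] — saw of type ⟨e, t⟩ combines with admires of type e: type t.
[[admires saw] Sam] — Sam of type ⟨t, t⟩ combines with [admires saw] of type t: type t.

t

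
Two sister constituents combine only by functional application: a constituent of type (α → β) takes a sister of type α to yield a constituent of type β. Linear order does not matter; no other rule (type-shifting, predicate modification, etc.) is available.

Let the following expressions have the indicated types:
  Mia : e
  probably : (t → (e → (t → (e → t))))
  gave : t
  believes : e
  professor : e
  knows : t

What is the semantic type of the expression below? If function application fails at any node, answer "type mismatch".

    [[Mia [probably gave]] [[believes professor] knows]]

At [probably gave], probably : (t → (e → (t → (e → t)))) takes gave : t, giving (e → (t → (e → t))).
At [Mia [probably gave]], [probably gave] : (e → (t → (e → t))) takes Mia : e, giving (t → (e → t)).
At [believes professor]: neither e nor e can take the other as argument; the node is ill-typed.

type mismatch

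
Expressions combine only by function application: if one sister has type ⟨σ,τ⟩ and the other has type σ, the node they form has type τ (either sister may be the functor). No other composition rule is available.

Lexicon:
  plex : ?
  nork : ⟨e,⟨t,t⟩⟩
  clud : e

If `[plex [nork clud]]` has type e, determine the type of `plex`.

[plex [nork clud]] must have type e. The sister [nork clud] has type ⟨t,t⟩; that is not a function onto e, so plex must be the functor, of type ⟨⟨t,t⟩,e⟩.

⟨⟨t,t⟩,e⟩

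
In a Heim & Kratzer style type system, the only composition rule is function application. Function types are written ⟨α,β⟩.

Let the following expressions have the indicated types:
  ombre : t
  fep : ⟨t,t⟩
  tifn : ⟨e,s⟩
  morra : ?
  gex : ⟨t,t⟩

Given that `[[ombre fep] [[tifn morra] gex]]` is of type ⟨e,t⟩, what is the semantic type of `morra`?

⟨⟨e,s⟩,⟨⟨t,t⟩,⟨t,⟨e,t⟩⟩⟩⟩

At [[ombre fep] [[tifn morra] gex]] (required: ⟨e,t⟩): [ombre fep] is t, which is not a function with range ⟨e,t⟩; hence [[tifn morra] gex] is the functor — type ⟨t,⟨e,t⟩⟩.
At [[tifn morra] gex] (required: ⟨t,⟨e,t⟩⟩): gex is ⟨t,t⟩, which is not a function with range ⟨t,⟨e,t⟩⟩; hence [tifn morra] is the functor — type ⟨⟨t,t⟩,⟨t,⟨e,t⟩⟩⟩.
At [tifn morra] (required: ⟨⟨t,t⟩,⟨t,⟨e,t⟩⟩⟩): tifn is ⟨e,s⟩, which is not a function with range ⟨⟨t,t⟩,⟨t,⟨e,t⟩⟩⟩; hence morra is the functor — type ⟨⟨e,s⟩,⟨⟨t,t⟩,⟨t,⟨e,t⟩⟩⟩⟩.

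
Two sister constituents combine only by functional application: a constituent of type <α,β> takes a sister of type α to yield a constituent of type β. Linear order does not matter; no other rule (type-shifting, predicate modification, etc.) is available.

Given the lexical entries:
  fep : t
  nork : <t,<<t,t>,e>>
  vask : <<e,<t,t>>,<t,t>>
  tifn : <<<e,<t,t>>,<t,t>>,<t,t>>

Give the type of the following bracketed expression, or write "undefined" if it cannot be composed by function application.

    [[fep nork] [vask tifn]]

e

[fep nork]: functor nork : <t,<<t,t>,e>>, argument fep : t; result <<t,t>,e>.
[vask tifn]: functor tifn : <<<e,<t,t>>,<t,t>>,<t,t>>, argument vask : <<e,<t,t>>,<t,t>>; result <t,t>.
[[fep nork] [vask tifn]]: functor [fep nork] : <<t,t>,e>, argument [vask tifn] : <t,t>; result e.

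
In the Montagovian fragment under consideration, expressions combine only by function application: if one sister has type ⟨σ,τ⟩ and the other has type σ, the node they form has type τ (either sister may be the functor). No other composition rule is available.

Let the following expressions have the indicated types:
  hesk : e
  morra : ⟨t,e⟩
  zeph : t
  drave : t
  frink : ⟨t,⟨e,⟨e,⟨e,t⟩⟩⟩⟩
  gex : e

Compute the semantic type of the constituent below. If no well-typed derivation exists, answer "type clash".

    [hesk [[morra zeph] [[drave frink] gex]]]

[morra zeph]: ⟨t,e⟩ applied to t yields e.
[drave frink]: ⟨t,⟨e,⟨e,⟨e,t⟩⟩⟩⟩ applied to t yields ⟨e,⟨e,⟨e,t⟩⟩⟩.
[[drave frink] gex]: ⟨e,⟨e,⟨e,t⟩⟩⟩ applied to e yields ⟨e,⟨e,t⟩⟩.
[[morra zeph] [[drave frink] gex]]: ⟨e,⟨e,t⟩⟩ applied to e yields ⟨e,t⟩.
[hesk [[morra zeph] [[drave frink] gex]]]: ⟨e,t⟩ applied to e yields t.

t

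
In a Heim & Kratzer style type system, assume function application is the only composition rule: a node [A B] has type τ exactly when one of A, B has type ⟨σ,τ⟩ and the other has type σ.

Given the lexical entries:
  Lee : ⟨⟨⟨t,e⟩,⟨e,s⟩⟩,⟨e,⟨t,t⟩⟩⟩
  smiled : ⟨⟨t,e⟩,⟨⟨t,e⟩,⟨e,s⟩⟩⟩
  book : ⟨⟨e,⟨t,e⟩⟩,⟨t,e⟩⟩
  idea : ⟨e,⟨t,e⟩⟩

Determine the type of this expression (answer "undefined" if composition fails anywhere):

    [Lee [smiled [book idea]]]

⟨e,⟨t,t⟩⟩

[book idea]: functor book : ⟨⟨e,⟨t,e⟩⟩,⟨t,e⟩⟩, argument idea : ⟨e,⟨t,e⟩⟩; result ⟨t,e⟩.
[smiled [book idea]]: functor smiled : ⟨⟨t,e⟩,⟨⟨t,e⟩,⟨e,s⟩⟩⟩, argument [book idea] : ⟨t,e⟩; result ⟨⟨t,e⟩,⟨e,s⟩⟩.
[Lee [smiled [book idea]]]: functor Lee : ⟨⟨⟨t,e⟩,⟨e,s⟩⟩,⟨e,⟨t,t⟩⟩⟩, argument [smiled [book idea]] : ⟨⟨t,e⟩,⟨e,s⟩⟩; result ⟨e,⟨t,t⟩⟩.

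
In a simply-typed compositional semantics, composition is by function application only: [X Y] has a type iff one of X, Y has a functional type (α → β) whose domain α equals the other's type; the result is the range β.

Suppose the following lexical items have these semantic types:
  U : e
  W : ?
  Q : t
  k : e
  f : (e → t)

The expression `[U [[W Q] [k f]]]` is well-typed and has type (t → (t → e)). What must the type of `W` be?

(t → (t → (e → (t → (t → e)))))

[U [[W Q] [k f]]] must have type (t → (t → e)). The sister U has type e; that is not a function onto (t → (t → e)), so [[W Q] [k f]] must be the functor, of type (e → (t → (t → e))).
[[W Q] [k f]] must have type (e → (t → (t → e))). The sister [k f] has type t; that is not a function onto (e → (t → (t → e))), so [W Q] must be the functor, of type (t → (e → (t → (t → e)))).
[W Q] must have type (t → (e → (t → (t → e)))). The sister Q has type t; that is not a function onto (t → (e → (t → (t → e)))), so W must be the functor, of type (t → (t → (e → (t → (t → e))))).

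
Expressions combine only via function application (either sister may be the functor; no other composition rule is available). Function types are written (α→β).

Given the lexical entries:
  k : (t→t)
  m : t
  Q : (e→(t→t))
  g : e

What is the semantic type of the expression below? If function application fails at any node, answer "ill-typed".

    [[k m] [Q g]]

t

At [k m], k : (t→t) takes m : t, giving t.
At [Q g], Q : (e→(t→t)) takes g : e, giving (t→t).
At [[k m] [Q g]], [Q g] : (t→t) takes [k m] : t, giving t.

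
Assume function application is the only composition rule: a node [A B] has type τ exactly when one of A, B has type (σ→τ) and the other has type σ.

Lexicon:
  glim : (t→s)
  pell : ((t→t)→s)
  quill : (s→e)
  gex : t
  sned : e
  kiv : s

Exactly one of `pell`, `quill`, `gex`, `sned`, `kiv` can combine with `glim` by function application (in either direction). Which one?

pell : ((t→t)→s) — glim needs t; pell needs (t→t); neither fits.
quill : (s→e) — glim needs t; quill needs s; neither fits.
gex — combines: glim : (t→s) takes gex : t as argument, giving s.
sned : e — glim needs t; sned needs nothing (atomic); neither fits.
kiv : s — glim needs t; kiv needs nothing (atomic); neither fits.

gex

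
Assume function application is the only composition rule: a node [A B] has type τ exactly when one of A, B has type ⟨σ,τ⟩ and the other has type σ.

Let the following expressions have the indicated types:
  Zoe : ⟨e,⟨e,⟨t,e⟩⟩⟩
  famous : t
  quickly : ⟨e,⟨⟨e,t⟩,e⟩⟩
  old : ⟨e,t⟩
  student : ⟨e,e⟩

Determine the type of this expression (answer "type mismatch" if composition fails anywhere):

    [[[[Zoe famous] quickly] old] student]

[Zoe famous]: ⟨e,⟨e,⟨t,e⟩⟩⟩ with t — neither is a function whose domain matches the other; composition fails here.

type mismatch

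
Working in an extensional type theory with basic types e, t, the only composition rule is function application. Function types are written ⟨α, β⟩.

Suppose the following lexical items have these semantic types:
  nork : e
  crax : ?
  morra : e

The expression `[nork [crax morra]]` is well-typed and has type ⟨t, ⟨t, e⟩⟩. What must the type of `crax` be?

At [nork [crax morra]] (required: ⟨t, ⟨t, e⟩⟩): nork is e, which is not a function with range ⟨t, ⟨t, e⟩⟩; hence [crax morra] is the functor — type ⟨e, ⟨t, ⟨t, e⟩⟩⟩.
At [crax morra] (required: ⟨e, ⟨t, ⟨t, e⟩⟩⟩): morra is e, which is not a function with range ⟨e, ⟨t, ⟨t, e⟩⟩⟩; hence crax is the functor — type ⟨e, ⟨e, ⟨t, ⟨t, e⟩⟩⟩⟩.

⟨e, ⟨e, ⟨t, ⟨t, e⟩⟩⟩⟩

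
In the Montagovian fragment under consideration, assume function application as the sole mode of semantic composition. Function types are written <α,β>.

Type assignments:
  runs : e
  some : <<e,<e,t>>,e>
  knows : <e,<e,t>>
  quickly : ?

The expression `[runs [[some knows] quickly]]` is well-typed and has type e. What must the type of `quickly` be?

[runs [[some knows] quickly]] is required to be e. runs : e cannot yield e as functor, so [[some knows] quickly] : <e,e>.
[[some knows] quickly] is required to be <e,e>. [some knows] : e cannot yield <e,e> as functor, so quickly : <e,<e,e>>.

<e,<e,e>>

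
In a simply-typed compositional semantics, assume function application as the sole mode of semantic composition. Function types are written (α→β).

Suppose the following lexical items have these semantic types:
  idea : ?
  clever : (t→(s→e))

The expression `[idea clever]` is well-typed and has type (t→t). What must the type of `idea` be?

((t→(s→e))→(t→t))

[idea clever] must have type (t→t). The sister clever has type (t→(s→e)); that is not a function onto (t→t), so idea must be the functor, of type ((t→(s→e))→(t→t)).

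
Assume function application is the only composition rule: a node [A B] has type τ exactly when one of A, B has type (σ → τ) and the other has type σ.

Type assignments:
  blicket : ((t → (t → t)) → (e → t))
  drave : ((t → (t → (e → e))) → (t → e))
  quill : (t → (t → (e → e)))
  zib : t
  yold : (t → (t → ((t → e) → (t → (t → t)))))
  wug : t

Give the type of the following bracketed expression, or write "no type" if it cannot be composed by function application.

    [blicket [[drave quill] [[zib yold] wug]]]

[drave quill]: functor drave : ((t → (t → (e → e))) → (t → e)), argument quill : (t → (t → (e → e))); result (t → e).
[zib yold]: functor yold : (t → (t → ((t → e) → (t → (t → t))))), argument zib : t; result (t → ((t → e) → (t → (t → t)))).
[[zib yold] wug]: functor [zib yold] : (t → ((t → e) → (t → (t → t)))), argument wug : t; result ((t → e) → (t → (t → t))).
[[drave quill] [[zib yold] wug]]: functor [[zib yold] wug] : ((t → e) → (t → (t → t))), argument [drave quill] : (t → e); result (t → (t → t)).
[blicket [[drave quill] [[zib yold] wug]]]: functor blicket : ((t → (t → t)) → (e → t)), argument [[drave quill] [[zib yold] wug]] : (t → (t → t)); result (e → t).

(e → t)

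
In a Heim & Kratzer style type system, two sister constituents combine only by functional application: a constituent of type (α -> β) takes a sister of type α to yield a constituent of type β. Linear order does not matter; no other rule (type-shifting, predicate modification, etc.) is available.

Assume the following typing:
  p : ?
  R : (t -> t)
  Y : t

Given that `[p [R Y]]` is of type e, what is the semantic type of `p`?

At [p [R Y]] (required: e): [R Y] is t, which is not a function with range e; hence p is the functor — type (t -> e).

(t -> e)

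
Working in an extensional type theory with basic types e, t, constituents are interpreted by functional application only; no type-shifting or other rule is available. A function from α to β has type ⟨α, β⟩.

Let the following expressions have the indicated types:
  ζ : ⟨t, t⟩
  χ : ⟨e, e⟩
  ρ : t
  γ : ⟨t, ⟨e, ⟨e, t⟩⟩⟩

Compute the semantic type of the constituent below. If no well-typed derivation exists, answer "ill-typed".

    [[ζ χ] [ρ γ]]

At [ζ χ]: neither ⟨t, t⟩ nor ⟨e, e⟩ can take the other as argument; the node is ill-typed.

ill-typed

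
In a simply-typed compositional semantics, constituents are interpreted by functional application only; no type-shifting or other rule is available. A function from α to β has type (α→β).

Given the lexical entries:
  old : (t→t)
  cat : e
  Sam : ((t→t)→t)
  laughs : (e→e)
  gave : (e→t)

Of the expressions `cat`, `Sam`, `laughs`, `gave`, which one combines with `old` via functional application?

Sam

cat : e — no; old wants t, and cat wants nothing (atomic).
Sam — combines: Sam : ((t→t)→t) takes old : (t→t) as argument, giving t.
laughs : (e→e) — no; old wants t, and laughs wants e.
gave : (e→t) — no; old wants t, and gave wants e.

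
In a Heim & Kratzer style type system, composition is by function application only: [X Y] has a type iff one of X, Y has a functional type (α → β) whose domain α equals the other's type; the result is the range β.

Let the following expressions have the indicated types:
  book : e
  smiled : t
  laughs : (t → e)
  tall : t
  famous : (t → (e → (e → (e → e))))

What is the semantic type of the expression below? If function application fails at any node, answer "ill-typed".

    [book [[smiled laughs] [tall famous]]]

(e → e)

At [smiled laughs], laughs : (t → e) takes smiled : t, giving e.
At [tall famous], famous : (t → (e → (e → (e → e)))) takes tall : t, giving (e → (e → (e → e))).
At [[smiled laughs] [tall famous]], [tall famous] : (e → (e → (e → e))) takes [smiled laughs] : e, giving (e → (e → e)).
At [book [[smiled laughs] [tall famous]]], [[smiled laughs] [tall famous]] : (e → (e → e)) takes book : e, giving (e → e).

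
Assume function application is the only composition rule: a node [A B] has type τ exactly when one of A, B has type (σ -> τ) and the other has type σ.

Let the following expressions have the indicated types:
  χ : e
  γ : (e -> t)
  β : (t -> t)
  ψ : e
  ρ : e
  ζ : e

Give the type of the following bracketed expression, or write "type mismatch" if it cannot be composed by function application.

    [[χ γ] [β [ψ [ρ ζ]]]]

[χ γ]: functor γ : (e -> t), argument χ : e; result t.
At [ρ ζ]: neither e nor e can take the other as argument; the node is ill-typed.

type mismatch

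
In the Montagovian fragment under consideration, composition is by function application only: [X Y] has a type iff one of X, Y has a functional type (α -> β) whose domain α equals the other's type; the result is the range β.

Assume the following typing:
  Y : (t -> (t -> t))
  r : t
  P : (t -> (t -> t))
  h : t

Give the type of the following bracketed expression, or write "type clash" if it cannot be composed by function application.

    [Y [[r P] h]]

[r P]: (t -> (t -> t)) applied to t yields (t -> t).
[[r P] h]: (t -> t) applied to t yields t.
[Y [[r P] h]]: (t -> (t -> t)) applied to t yields (t -> t).

(t -> t)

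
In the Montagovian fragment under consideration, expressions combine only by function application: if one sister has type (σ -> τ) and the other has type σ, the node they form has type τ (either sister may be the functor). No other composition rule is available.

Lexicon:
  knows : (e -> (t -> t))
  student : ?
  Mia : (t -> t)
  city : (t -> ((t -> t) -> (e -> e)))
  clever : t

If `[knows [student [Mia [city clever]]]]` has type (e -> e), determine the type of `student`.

[knows [student [Mia [city clever]]]] is required to be (e -> e). knows : (e -> (t -> t)) cannot yield (e -> e) as functor, so [student [Mia [city clever]]] : ((e -> (t -> t)) -> (e -> e)).
[student [Mia [city clever]]] is required to be ((e -> (t -> t)) -> (e -> e)). [Mia [city clever]] : (e -> e) cannot yield ((e -> (t -> t)) -> (e -> e)) as functor, so student : ((e -> e) -> ((e -> (t -> t)) -> (e -> e))).

((e -> e) -> ((e -> (t -> t)) -> (e -> e)))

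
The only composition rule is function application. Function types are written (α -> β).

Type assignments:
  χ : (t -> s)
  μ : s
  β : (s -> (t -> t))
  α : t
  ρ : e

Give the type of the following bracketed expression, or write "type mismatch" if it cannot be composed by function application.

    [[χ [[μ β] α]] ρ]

[μ β]: functor β : (s -> (t -> t)), argument μ : s; result (t -> t).
[[μ β] α]: functor [μ β] : (t -> t), argument α : t; result t.
[χ [[μ β] α]]: functor χ : (t -> s), argument [[μ β] α] : t; result s.
[[χ [[μ β] α]] ρ]: s and e cannot combine by function application — type clash.

type mismatch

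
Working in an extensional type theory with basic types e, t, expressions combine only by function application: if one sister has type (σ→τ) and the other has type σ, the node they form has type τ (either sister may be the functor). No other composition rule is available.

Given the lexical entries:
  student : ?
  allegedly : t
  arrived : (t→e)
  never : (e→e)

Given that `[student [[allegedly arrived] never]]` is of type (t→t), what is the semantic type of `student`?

[student [[allegedly arrived] never]] is required to be (t→t). [[allegedly arrived] never] : e cannot yield (t→t) as functor, so student : (e→(t→t)).

(e→(t→t))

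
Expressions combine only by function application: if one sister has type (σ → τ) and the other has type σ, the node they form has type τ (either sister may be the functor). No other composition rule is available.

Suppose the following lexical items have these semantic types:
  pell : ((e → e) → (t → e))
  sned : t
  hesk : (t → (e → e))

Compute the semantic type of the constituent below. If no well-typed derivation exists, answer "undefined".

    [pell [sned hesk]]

(t → e)

[sned hesk]: functor hesk : (t → (e → e)), argument sned : t; result (e → e).
[pell [sned hesk]]: functor pell : ((e → e) → (t → e)), argument [sned hesk] : (e → e); result (t → e).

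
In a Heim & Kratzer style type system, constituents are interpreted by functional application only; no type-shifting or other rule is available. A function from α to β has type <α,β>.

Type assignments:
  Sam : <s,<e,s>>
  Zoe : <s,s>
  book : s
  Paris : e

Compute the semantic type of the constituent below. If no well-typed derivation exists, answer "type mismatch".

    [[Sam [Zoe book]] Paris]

s

[Zoe book]: Zoe is <s,s>, book is s; result s.
[Sam [Zoe book]]: Sam is <s,<e,s>>, [Zoe book] is s; result <e,s>.
[[Sam [Zoe book]] Paris]: [Sam [Zoe book]] is <e,s>, Paris is e; result s.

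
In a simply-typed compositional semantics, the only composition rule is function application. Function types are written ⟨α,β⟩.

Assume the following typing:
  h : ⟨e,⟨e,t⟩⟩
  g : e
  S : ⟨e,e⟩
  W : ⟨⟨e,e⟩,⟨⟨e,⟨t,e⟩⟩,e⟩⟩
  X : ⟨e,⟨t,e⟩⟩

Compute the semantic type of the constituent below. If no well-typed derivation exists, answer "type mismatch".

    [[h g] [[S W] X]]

t

[h g]: ⟨e,⟨e,t⟩⟩ applied to e yields ⟨e,t⟩.
[S W]: ⟨⟨e,e⟩,⟨⟨e,⟨t,e⟩⟩,e⟩⟩ applied to ⟨e,e⟩ yields ⟨⟨e,⟨t,e⟩⟩,e⟩.
[[S W] X]: ⟨⟨e,⟨t,e⟩⟩,e⟩ applied to ⟨e,⟨t,e⟩⟩ yields e.
[[h g] [[S W] X]]: ⟨e,t⟩ applied to e yields t.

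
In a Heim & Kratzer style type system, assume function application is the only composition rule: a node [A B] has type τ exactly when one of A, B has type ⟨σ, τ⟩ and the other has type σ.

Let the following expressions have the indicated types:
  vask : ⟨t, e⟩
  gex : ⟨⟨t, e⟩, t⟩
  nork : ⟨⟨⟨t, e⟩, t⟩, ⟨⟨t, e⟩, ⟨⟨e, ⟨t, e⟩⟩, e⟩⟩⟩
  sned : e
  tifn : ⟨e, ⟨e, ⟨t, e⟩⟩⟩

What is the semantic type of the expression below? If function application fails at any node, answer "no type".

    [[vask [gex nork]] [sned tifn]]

[gex nork]: functor nork : ⟨⟨⟨t, e⟩, t⟩, ⟨⟨t, e⟩, ⟨⟨e, ⟨t, e⟩⟩, e⟩⟩⟩, argument gex : ⟨⟨t, e⟩, t⟩; result ⟨⟨t, e⟩, ⟨⟨e, ⟨t, e⟩⟩, e⟩⟩.
[vask [gex nork]]: functor [gex nork] : ⟨⟨t, e⟩, ⟨⟨e, ⟨t, e⟩⟩, e⟩⟩, argument vask : ⟨t, e⟩; result ⟨⟨e, ⟨t, e⟩⟩, e⟩.
[sned tifn]: functor tifn : ⟨e, ⟨e, ⟨t, e⟩⟩⟩, argument sned : e; result ⟨e, ⟨t, e⟩⟩.
[[vask [gex nork]] [sned tifn]]: functor [vask [gex nork]] : ⟨⟨e, ⟨t, e⟩⟩, e⟩, argument [sned tifn] : ⟨e, ⟨t, e⟩⟩; result e.

e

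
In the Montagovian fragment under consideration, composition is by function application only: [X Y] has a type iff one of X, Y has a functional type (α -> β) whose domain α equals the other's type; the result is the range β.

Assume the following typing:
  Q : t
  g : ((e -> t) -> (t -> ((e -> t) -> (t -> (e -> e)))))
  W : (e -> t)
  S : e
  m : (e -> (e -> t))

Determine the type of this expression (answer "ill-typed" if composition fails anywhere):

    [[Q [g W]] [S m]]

[g W] — g of type ((e -> t) -> (t -> ((e -> t) -> (t -> (e -> e))))) combines with W of type (e -> t): type (t -> ((e -> t) -> (t -> (e -> e)))).
[Q [g W]] — [g W] of type (t -> ((e -> t) -> (t -> (e -> e)))) combines with Q of type t: type ((e -> t) -> (t -> (e -> e))).
[S m] — m of type (e -> (e -> t)) combines with S of type e: type (e -> t).
[[Q [g W]] [S m]] — [Q [g W]] of type ((e -> t) -> (t -> (e -> e))) combines with [S m] of type (e -> t): type (t -> (e -> e)).

(t -> (e -> e))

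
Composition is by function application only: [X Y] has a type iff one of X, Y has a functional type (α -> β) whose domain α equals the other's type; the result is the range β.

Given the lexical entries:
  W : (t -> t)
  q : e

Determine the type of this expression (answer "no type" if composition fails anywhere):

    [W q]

no type

[W q]: (t -> t) with e — neither is a function whose domain matches the other; composition fails here.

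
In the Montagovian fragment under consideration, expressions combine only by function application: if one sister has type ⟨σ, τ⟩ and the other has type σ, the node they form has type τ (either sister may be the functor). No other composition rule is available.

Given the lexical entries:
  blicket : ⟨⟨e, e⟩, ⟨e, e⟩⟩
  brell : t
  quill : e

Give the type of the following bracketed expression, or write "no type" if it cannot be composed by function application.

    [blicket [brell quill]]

At [brell quill]: neither t nor e can take the other as argument; the node is ill-typed.

no type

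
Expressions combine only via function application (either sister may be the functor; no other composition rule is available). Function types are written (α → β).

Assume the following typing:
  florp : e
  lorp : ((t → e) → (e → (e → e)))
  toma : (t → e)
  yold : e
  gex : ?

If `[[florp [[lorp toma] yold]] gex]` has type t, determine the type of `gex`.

(e → t)

[[florp [[lorp toma] yold]] gex] is required to be t. [florp [[lorp toma] yold]] : e cannot yield t as functor, so gex : (e → t).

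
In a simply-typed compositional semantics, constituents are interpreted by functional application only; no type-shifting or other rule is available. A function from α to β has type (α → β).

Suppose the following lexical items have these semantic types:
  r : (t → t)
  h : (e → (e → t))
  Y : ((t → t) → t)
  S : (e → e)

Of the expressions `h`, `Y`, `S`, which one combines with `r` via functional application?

Y

h : (e → (e → t)) — does not combine with r.
Y — combines: Y : ((t → t) → t) takes r : (t → t) as argument, giving t.
S : (e → e) — does not combine with r.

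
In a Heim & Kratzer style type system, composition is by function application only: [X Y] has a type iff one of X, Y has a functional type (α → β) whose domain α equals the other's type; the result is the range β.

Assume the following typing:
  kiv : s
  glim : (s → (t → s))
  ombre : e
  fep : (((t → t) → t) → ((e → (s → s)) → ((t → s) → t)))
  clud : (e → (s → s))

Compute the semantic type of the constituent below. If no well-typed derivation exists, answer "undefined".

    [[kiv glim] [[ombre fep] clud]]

undefined

[kiv glim] — glim of type (s → (t → s)) combines with kiv of type s: type (t → s).
[ombre fep]: e and (((t → t) → t) → ((e → (s → s)) → ((t → s) → t))) cannot combine by function application — type clash.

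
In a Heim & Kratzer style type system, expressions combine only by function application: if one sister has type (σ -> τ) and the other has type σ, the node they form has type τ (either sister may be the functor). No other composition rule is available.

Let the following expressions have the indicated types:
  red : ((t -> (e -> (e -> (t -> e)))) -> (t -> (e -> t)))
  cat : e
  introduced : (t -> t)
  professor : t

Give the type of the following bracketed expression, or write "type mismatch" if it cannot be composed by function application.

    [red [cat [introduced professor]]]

[introduced professor]: introduced is (t -> t), professor is t; result t.
[cat [introduced professor]]: e with t — neither is a function whose domain matches the other; composition fails here.

type mismatch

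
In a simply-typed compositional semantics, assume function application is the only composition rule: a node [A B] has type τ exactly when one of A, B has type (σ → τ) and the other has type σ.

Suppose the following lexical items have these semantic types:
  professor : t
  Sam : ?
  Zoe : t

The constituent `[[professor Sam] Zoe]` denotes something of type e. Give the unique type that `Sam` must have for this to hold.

At [[professor Sam] Zoe] (required: e): Zoe is t, which is not a function with range e; hence [professor Sam] is the functor — type (t → e).
At [professor Sam] (required: (t → e)): professor is t, which is not a function with range (t → e); hence Sam is the functor — type (t → (t → e)).

(t → (t → e))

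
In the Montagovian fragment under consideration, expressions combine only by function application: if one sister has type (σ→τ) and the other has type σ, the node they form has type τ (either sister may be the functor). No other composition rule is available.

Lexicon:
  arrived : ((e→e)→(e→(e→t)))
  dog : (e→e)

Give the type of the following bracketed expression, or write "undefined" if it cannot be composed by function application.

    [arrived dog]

[arrived dog]: ((e→e)→(e→(e→t))) applied to (e→e) yields (e→(e→t)).

(e→(e→t))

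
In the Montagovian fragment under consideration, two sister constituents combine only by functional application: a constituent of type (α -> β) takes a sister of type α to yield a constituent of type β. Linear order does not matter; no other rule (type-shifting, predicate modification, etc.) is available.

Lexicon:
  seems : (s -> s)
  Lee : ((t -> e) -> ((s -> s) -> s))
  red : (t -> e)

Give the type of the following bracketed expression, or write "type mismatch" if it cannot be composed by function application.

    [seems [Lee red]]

[Lee red] — Lee of type ((t -> e) -> ((s -> s) -> s)) combines with red of type (t -> e): type ((s -> s) -> s).
[seems [Lee red]] — [Lee red] of type ((s -> s) -> s) combines with seems of type (s -> s): type s.

s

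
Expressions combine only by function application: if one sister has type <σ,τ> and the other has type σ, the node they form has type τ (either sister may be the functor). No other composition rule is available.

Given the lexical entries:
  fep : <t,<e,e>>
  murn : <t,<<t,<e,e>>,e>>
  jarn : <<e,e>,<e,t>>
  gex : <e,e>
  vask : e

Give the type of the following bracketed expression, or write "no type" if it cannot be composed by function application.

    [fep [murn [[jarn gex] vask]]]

e

[jarn gex] — jarn of type <<e,e>,<e,t>> combines with gex of type <e,e>: type <e,t>.
[[jarn gex] vask] — [jarn gex] of type <e,t> combines with vask of type e: type t.
[murn [[jarn gex] vask]] — murn of type <t,<<t,<e,e>>,e>> combines with [[jarn gex] vask] of type t: type <<t,<e,e>>,e>.
[fep [murn [[jarn gex] vask]]] — [murn [[jarn gex] vask]] of type <<t,<e,e>>,e> combines with fep of type <t,<e,e>>: type e.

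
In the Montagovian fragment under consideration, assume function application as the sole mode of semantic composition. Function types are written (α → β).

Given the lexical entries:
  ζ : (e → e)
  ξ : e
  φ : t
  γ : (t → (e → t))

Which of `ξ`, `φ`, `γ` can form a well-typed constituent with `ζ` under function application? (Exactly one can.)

ξ

ξ — combines: ζ : (e → e) takes ξ : e as argument, giving e.
φ : t — neither side's domain matches the other.
γ : (t → (e → t)) — neither side's domain matches the other.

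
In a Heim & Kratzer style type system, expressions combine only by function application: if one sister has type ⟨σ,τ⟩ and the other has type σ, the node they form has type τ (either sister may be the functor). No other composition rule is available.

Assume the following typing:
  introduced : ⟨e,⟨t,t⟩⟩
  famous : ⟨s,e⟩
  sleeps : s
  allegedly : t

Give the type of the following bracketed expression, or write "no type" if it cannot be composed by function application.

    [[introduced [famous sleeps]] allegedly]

t

[famous sleeps] — famous of type ⟨s,e⟩ combines with sleeps of type s: type e.
[introduced [famous sleeps]] — introduced of type ⟨e,⟨t,t⟩⟩ combines with [famous sleeps] of type e: type ⟨t,t⟩.
[[introduced [famous sleeps]] allegedly] — [introduced [famous sleeps]] of type ⟨t,t⟩ combines with allegedly of type t: type t.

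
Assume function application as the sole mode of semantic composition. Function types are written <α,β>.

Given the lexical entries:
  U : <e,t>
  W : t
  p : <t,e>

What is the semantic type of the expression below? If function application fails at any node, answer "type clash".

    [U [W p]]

At [W p], p : <t,e> takes W : t, giving e.
At [U [W p]], U : <e,t> takes [W p] : e, giving t.

t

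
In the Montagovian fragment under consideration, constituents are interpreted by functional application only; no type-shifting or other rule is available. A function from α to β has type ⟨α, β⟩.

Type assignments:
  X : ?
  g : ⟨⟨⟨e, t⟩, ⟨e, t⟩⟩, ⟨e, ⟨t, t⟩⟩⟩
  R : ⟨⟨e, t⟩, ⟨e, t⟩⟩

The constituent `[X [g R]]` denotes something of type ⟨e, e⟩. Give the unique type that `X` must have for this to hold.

⟨⟨e, ⟨t, t⟩⟩, ⟨e, e⟩⟩

[X [g R]] is required to be ⟨e, e⟩. [g R] : ⟨e, ⟨t, t⟩⟩ cannot yield ⟨e, e⟩ as functor, so X : ⟨⟨e, ⟨t, t⟩⟩, ⟨e, e⟩⟩.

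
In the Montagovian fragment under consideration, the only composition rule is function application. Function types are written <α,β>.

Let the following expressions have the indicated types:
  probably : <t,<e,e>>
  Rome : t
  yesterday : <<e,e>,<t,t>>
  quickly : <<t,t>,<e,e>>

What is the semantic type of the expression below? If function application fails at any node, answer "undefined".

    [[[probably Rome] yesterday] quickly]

<e,e>

[probably Rome] — probably of type <t,<e,e>> combines with Rome of type t: type <e,e>.
[[probably Rome] yesterday] — yesterday of type <<e,e>,<t,t>> combines with [probably Rome] of type <e,e>: type <t,t>.
[[[probably Rome] yesterday] quickly] — quickly of type <<t,t>,<e,e>> combines with [[probably Rome] yesterday] of type <t,t>: type <e,e>.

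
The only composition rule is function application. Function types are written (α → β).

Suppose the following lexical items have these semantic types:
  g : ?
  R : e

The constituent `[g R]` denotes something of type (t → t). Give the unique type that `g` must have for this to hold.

[g R] must have type (t → t). The sister R has type e; that is not a function onto (t → t), so g must be the functor, of type (e → (t → t)).

(e → (t → t))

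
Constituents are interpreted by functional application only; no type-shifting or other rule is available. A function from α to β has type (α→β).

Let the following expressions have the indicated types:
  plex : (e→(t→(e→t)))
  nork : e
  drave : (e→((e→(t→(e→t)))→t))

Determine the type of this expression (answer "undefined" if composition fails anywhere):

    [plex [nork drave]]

t

[nork drave]: (e→((e→(t→(e→t)))→t)) applied to e yields ((e→(t→(e→t)))→t).
[plex [nork drave]]: ((e→(t→(e→t)))→t) applied to (e→(t→(e→t))) yields t.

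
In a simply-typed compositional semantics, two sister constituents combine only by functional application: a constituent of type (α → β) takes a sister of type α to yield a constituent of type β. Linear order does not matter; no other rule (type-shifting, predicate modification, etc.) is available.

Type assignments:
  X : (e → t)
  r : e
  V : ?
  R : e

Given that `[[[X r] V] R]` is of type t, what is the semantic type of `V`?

For [[[X r] V] R] to have type t with R of type e, [[X r] V] must be the function: [[X r] V] : (e → t).
For [[X r] V] to have type (e → t) with [X r] of type t, V must be the function: V : (t → (e → t)).

(t → (e → t))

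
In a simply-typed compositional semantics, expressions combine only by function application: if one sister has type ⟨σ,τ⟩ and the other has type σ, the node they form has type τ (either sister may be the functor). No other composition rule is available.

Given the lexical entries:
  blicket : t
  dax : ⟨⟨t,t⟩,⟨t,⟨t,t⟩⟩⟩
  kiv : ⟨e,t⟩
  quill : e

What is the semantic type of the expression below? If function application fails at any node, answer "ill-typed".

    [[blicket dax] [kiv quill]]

[blicket dax]: t with ⟨⟨t,t⟩,⟨t,⟨t,t⟩⟩⟩ — neither is a function whose domain matches the other; composition fails here.

ill-typed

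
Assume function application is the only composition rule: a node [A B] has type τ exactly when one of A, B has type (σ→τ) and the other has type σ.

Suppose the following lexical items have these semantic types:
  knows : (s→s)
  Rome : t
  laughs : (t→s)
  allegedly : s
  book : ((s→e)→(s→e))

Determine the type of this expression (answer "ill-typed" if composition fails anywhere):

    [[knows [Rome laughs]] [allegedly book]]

[Rome laughs]: functor laughs : (t→s), argument Rome : t; result s.
[knows [Rome laughs]]: functor knows : (s→s), argument [Rome laughs] : s; result s.
[allegedly book]: s with ((s→e)→(s→e)) — neither is a function whose domain matches the other; composition fails here.

ill-typed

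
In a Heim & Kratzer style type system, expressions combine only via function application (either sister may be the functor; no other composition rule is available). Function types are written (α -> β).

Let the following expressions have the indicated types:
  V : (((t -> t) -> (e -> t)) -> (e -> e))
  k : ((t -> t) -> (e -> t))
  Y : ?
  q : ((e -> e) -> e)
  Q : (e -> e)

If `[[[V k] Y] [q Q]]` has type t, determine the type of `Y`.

((e -> e) -> (e -> t))

[[[V k] Y] [q Q]] is required to be t. [q Q] : e cannot yield t as functor, so [[V k] Y] : (e -> t).
[[V k] Y] is required to be (e -> t). [V k] : (e -> e) cannot yield (e -> t) as functor, so Y : ((e -> e) -> (e -> t)).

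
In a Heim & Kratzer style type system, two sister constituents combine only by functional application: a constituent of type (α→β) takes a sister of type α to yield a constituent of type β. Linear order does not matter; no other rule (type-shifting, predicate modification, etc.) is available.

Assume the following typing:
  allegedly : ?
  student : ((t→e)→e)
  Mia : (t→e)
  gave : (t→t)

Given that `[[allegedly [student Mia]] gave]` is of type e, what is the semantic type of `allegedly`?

[[allegedly [student Mia]] gave] must have type e. The sister gave has type (t→t); that is not a function onto e, so [allegedly [student Mia]] must be the functor, of type ((t→t)→e).
[allegedly [student Mia]] must have type ((t→t)→e). The sister [student Mia] has type e; that is not a function onto ((t→t)→e), so allegedly must be the functor, of type (e→((t→t)→e)).

(e→((t→t)→e))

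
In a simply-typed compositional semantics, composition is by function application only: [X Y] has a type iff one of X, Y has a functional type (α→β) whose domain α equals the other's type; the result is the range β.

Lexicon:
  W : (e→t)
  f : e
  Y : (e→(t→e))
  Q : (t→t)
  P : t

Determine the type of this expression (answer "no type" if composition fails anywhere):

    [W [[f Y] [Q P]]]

[f Y] — Y of type (e→(t→e)) combines with f of type e: type (t→e).
[Q P] — Q of type (t→t) combines with P of type t: type t.
[[f Y] [Q P]] — [f Y] of type (t→e) combines with [Q P] of type t: type e.
[W [[f Y] [Q P]]] — W of type (e→t) combines with [[f Y] [Q P]] of type e: type t.

t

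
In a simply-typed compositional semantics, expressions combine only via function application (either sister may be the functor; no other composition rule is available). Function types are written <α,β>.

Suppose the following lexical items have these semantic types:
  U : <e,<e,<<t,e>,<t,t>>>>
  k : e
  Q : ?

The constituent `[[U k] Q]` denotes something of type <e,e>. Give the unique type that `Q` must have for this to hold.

<<e,<<t,e>,<t,t>>>,<e,e>>

At [[U k] Q] (required: <e,e>): [U k] is <e,<<t,e>,<t,t>>>, which is not a function with range <e,e>; hence Q is the functor — type <<e,<<t,e>,<t,t>>>,<e,e>>.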